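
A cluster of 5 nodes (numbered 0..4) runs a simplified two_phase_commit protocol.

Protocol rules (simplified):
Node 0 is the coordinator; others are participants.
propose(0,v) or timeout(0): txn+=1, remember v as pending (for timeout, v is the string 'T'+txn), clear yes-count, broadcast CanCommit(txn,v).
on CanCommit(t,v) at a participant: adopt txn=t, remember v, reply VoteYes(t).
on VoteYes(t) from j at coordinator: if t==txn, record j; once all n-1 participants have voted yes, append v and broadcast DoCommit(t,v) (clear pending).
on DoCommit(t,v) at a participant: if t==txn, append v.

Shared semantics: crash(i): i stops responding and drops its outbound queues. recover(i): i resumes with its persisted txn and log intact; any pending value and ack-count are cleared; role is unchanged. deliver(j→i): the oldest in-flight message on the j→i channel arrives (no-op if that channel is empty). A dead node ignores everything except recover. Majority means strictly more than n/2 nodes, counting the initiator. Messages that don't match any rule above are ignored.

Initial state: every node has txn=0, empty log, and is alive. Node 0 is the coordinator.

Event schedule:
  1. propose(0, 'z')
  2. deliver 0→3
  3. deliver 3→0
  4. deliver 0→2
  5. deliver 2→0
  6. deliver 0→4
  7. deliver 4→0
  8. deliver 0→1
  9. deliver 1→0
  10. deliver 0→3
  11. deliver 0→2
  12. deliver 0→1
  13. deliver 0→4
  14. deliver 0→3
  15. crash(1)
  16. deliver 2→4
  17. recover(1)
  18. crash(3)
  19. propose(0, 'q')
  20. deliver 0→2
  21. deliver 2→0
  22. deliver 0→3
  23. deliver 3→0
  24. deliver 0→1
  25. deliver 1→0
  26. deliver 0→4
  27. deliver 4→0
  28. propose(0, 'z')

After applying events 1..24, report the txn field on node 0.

2

after 1 — propose(0,'z'): n0:coor/t1/[-]
after 2 — deliver 0→3: n3:part/t1/[-]
after 3 — deliver 3→0: ·
after 4 — deliver 0→2: n2:part/t1/[-]
after 5 — deliver 2→0: ·
after 6 — deliver 0→4: n4:part/t1/[-]
after 7 — deliver 4→0: ·
after 8 — deliver 0→1: n1:part/t1/[-]
after 9 — deliver 1→0: n0:coor/t1/[z]
after 10 — deliver 0→3: n3:part/t1/[z]
after 11 — deliver 0→2: n2:part/t1/[z]
after 12 — deliver 0→1: n1:part/t1/[z]
after 13 — deliver 0→4: n4:part/t1/[z]
after 14 — deliver 0→3: ·
after 15 — crash(1): n1:✗part/t1/[z]
after 16 — deliver 2→4: ·
after 17 — recover(1): n1:part/t1/[z]
after 18 — crash(3): n3:✗part/t1/[z]
after 19 — propose(0,'q'): n0:coor/t2/[z]
after 20 — deliver 0→2: n2:part/t2/[z]
after 21 — deliver 2→0: ·
after 22 — deliver 0→3: ·
after 23 — deliver 3→0: ·
after 24 — deliver 0→1: n1:part/t2/[z]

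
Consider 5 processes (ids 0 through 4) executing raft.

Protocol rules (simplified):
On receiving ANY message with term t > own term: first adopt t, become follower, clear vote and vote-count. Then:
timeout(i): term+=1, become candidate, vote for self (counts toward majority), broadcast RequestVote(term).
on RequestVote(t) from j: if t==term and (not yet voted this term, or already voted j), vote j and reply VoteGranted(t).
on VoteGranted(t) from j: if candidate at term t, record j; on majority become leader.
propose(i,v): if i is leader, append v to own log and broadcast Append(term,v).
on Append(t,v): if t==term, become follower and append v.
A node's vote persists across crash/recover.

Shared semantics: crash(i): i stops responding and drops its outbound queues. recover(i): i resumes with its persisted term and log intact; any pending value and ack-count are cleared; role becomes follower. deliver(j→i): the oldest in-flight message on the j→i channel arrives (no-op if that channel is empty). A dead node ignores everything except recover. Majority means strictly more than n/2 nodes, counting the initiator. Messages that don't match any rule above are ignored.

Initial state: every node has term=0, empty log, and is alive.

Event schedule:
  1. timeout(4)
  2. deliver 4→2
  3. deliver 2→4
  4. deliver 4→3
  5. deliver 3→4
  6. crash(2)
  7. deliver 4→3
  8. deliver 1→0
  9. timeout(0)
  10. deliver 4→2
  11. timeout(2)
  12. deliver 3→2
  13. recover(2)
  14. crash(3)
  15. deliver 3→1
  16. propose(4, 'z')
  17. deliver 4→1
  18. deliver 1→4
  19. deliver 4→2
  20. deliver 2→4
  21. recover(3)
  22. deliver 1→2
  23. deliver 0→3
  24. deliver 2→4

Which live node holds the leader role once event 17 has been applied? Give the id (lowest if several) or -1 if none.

e1 timeout(4): 4[cand,t=1,-]
e2 deliver 4→2: 2[foll,t=1,-]
e3 deliver 2→4: ·
e4 deliver 4→3: 3[foll,t=1,-]
e5 deliver 3→4: 4[lead,t=1,-]
e6 crash(2): 2[✗foll,t=1,-]
e7 deliver 4→3: ·
e8 deliver 1→0: ·
e9 timeout(0): 0[cand,t=1,-]
e10 deliver 4→2: ·
e11 timeout(2): ·
e12 deliver 3→2: ·
e13 recover(2): 2[foll,t=1,-]
e14 crash(3): 3[✗foll,t=1,-]
e15 deliver 3→1: ·
e16 propose(4,'z'): 4[lead,t=1,z]
e17 deliver 4→1: 1[foll,t=1,-]

4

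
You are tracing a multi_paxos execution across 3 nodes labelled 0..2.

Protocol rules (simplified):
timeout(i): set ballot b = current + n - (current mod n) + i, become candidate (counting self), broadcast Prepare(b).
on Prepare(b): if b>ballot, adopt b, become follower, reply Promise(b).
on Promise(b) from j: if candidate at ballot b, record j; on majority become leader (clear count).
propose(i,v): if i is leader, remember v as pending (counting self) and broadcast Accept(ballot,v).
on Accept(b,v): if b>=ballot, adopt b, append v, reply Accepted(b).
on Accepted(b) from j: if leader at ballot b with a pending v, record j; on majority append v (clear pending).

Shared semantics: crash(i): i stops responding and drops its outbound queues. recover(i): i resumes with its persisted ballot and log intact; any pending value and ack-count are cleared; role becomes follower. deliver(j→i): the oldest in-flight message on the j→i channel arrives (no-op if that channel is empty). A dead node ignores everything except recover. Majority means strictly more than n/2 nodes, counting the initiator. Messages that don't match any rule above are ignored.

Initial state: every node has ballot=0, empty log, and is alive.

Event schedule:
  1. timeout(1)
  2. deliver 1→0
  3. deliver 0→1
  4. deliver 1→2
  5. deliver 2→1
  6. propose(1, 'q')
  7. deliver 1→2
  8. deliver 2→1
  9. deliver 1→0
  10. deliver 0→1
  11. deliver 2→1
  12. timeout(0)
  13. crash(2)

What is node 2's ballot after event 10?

after 1 — timeout(1): n1:cand/b4/[-]
after 2 — deliver 1→0: n0:foll/b4/[-]
after 3 — deliver 0→1: n1:lead/b4/[-]
after 4 — deliver 1→2: n2:foll/b4/[-]
after 5 — deliver 2→1: ·
after 6 — propose(1,'q'): ·
after 7 — deliver 1→2: n2:foll/b4/[q]
after 8 — deliver 2→1: n1:lead/b4/[q]
after 9 — deliver 1→0: n0:foll/b4/[q]
after 10 — deliver 0→1: ·

4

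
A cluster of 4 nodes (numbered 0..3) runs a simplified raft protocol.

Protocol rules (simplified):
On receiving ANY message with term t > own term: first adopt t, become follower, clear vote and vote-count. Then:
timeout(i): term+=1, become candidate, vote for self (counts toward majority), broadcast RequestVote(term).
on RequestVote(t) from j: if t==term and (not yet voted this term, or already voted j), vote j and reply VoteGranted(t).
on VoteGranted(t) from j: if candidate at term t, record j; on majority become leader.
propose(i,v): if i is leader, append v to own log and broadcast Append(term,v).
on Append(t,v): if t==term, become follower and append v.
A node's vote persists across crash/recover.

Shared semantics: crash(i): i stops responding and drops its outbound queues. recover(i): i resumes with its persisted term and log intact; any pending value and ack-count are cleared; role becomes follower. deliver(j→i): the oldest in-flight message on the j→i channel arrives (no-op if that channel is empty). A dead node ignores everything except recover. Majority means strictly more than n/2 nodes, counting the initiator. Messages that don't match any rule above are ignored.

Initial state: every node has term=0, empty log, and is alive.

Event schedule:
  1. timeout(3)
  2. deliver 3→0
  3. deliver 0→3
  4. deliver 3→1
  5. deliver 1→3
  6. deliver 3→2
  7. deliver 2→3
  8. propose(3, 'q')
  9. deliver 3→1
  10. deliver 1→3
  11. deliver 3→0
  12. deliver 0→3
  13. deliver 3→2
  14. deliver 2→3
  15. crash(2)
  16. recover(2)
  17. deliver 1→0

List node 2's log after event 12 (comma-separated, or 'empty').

step 1 timeout(3): 3={cand,t=1,log=-}
step 2 deliver 3→0: 0={foll,t=1,log=-}
step 3 deliver 0→3: —
step 4 deliver 3→1: 1={foll,t=1,log=-}
step 5 deliver 1→3: 3={lead,t=1,log=-}
step 6 deliver 3→2: 2={foll,t=1,log=-}
step 7 deliver 2→3: —
step 8 propose(3,'q'): 3={lead,t=1,log=q}
step 9 deliver 3→1: 1={foll,t=1,log=q}
step 10 deliver 1→3: —
step 11 deliver 3→0: 0={foll,t=1,log=q}
step 12 deliver 0→3: —

empty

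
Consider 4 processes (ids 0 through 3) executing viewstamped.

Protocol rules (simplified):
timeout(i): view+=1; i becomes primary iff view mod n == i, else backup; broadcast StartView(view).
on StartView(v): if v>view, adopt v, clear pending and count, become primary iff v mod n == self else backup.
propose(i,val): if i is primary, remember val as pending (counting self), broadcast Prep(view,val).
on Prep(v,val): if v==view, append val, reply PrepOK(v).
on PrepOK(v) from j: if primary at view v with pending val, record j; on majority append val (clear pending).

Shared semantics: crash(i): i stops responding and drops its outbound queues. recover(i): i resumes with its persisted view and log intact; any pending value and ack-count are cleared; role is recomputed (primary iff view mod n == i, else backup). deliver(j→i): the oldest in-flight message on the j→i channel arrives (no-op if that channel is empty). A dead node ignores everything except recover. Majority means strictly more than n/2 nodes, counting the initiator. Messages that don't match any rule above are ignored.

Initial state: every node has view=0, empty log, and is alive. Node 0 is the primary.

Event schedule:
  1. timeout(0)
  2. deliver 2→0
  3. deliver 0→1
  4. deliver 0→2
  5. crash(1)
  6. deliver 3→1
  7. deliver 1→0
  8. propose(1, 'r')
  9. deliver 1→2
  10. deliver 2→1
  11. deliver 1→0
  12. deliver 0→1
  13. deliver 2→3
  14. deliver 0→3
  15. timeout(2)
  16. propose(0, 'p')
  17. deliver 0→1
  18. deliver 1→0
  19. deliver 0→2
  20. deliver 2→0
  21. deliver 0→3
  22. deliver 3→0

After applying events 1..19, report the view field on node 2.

step 1 timeout(0): 0={back,v=1,log=-}
step 2 deliver 2→0: —
step 3 deliver 0→1: 1={prim,v=1,log=-}
step 4 deliver 0→2: 2={back,v=1,log=-}
step 5 crash(1): 1={✗prim,v=1,log=-}
step 6 deliver 3→1: —
step 7 deliver 1→0: —
step 8 propose(1,'r'): —
step 9 deliver 1→2: —
step 10 deliver 2→1: —
step 11 deliver 1→0: —
step 12 deliver 0→1: —
step 13 deliver 2→3: —
step 14 deliver 0→3: 3={back,v=1,log=-}
step 15 timeout(2): 2={prim,v=2,log=-}
step 16 propose(0,'p'): —
step 17 deliver 0→1: —
step 18 deliver 1→0: —
step 19 deliver 0→2: —

2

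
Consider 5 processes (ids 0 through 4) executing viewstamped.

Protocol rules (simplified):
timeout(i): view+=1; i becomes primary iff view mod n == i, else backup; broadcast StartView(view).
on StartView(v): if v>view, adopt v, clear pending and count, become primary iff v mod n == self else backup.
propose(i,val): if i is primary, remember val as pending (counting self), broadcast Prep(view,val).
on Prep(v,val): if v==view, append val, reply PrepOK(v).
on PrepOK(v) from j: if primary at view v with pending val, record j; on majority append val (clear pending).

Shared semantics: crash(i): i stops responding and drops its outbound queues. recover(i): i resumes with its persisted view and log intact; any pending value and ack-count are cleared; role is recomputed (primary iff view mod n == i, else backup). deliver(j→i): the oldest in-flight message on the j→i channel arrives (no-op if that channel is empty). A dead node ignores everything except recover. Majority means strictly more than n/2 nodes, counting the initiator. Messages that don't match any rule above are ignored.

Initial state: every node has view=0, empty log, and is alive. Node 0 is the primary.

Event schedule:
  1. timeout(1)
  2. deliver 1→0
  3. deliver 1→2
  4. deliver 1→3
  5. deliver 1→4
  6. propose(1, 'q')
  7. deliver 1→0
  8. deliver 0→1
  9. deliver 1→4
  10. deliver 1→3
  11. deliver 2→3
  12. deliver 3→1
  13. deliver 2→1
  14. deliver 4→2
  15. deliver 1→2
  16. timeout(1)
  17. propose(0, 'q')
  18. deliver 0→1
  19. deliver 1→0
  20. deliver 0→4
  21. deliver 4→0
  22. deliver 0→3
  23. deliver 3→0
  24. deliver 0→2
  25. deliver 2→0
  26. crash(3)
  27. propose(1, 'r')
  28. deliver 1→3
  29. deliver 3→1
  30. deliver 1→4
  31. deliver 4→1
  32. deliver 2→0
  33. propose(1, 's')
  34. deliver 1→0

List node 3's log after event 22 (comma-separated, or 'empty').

q

after 1 — timeout(1): n1:prim/v1/[-]
after 2 — deliver 1→0: n0:back/v1/[-]
after 3 — deliver 1→2: n2:back/v1/[-]
after 4 — deliver 1→3: n3:back/v1/[-]
after 5 — deliver 1→4: n4:back/v1/[-]
after 6 — propose(1,'q'): ·
after 7 — deliver 1→0: n0:back/v1/[q]
after 8 — deliver 0→1: ·
after 9 — deliver 1→4: n4:back/v1/[q]
after 10 — deliver 1→3: n3:back/v1/[q]
after 11 — deliver 2→3: ·
after 12 — deliver 3→1: n1:prim/v1/[q]
after 13 — deliver 2→1: ·
after 14 — deliver 4→2: ·
after 15 — deliver 1→2: n2:back/v1/[q]
after 16 — timeout(1): n1:back/v2/[q]
after 17 — propose(0,'q'): ·
after 18 — deliver 0→1: ·
after 19 — deliver 1→0: n0:back/v2/[q]
after 20 — deliver 0→4: ·
after 21 — deliver 4→0: ·
after 22 — deliver 0→3: ·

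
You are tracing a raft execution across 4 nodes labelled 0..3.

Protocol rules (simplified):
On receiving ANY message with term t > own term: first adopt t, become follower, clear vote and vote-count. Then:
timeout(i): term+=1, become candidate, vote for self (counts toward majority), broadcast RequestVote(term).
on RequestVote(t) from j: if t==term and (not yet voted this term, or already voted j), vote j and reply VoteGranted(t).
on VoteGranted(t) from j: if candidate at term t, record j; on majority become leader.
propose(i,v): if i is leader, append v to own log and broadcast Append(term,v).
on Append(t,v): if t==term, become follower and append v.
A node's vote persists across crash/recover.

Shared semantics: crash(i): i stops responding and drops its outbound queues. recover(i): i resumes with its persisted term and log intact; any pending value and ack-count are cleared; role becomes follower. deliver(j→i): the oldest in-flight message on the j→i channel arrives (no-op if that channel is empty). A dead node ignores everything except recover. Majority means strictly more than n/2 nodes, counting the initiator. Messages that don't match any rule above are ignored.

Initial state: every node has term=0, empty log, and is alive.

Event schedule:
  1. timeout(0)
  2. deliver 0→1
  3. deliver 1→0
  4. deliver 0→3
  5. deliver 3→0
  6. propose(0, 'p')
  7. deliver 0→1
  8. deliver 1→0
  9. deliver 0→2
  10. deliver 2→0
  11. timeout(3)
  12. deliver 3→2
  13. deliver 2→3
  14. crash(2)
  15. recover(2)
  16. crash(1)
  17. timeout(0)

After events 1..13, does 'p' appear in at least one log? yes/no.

yes

[1] timeout(0) → N0(cand t1 [-])
[2] deliver 0→1 → N1(foll t1 [-])
[3] deliver 1→0 → ∅
[4] deliver 0→3 → N3(foll t1 [-])
[5] deliver 3→0 → N0(lead t1 [-])
[6] propose(0,'p') → N0(lead t1 [p])
[7] deliver 0→1 → N1(foll t1 [p])
[8] deliver 1→0 → ∅
[9] deliver 0→2 → N2(foll t1 [-])
[10] deliver 2→0 → ∅
[11] timeout(3) → N3(cand t2 [-])
[12] deliver 3→2 → N2(foll t2 [-])
[13] deliver 2→3 → ∅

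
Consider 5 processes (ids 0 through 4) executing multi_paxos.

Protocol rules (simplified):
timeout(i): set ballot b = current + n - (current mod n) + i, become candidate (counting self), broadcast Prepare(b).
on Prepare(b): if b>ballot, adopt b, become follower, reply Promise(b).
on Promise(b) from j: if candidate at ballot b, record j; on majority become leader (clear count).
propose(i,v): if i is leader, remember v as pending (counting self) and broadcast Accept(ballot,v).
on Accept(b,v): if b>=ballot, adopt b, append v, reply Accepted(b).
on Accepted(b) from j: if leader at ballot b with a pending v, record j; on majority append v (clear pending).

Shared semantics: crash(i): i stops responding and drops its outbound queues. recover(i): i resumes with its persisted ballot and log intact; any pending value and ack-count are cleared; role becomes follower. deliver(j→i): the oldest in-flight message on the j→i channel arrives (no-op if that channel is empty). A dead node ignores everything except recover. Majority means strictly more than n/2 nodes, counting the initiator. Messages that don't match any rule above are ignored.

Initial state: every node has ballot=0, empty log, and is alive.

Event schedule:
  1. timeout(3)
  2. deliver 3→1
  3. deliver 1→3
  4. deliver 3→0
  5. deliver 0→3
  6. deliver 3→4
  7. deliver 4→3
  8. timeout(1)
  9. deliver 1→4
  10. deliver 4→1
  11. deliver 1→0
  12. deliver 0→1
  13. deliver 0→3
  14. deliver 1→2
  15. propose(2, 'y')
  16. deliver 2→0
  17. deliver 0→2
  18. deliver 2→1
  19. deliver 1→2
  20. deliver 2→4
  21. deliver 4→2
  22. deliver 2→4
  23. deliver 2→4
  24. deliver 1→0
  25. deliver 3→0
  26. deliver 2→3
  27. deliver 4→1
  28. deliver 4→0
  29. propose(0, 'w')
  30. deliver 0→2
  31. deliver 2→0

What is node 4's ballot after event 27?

11

step 1 timeout(3): 3={cand,b=8,log=-}
step 2 deliver 3→1: 1={foll,b=8,log=-}
step 3 deliver 1→3: —
step 4 deliver 3→0: 0={foll,b=8,log=-}
step 5 deliver 0→3: 3={lead,b=8,log=-}
step 6 deliver 3→4: 4={foll,b=8,log=-}
step 7 deliver 4→3: —
step 8 timeout(1): 1={cand,b=11,log=-}
step 9 deliver 1→4: 4={foll,b=11,log=-}
step 10 deliver 4→1: —
step 11 deliver 1→0: 0={foll,b=11,log=-}
step 12 deliver 0→1: 1={lead,b=11,log=-}
step 13 deliver 0→3: —
step 14 deliver 1→2: 2={foll,b=11,log=-}
step 15 propose(2,'y'): —
step 16 deliver 2→0: —
step 17 deliver 0→2: —
step 18 deliver 2→1: —
step 19 deliver 1→2: —
step 20 deliver 2→4: —
step 21 deliver 4→2: —
step 22 deliver 2→4: —
step 23 deliver 2→4: —
step 24 deliver 1→0: —
step 25 deliver 3→0: —
step 26 deliver 2→3: —
step 27 deliver 4→1: —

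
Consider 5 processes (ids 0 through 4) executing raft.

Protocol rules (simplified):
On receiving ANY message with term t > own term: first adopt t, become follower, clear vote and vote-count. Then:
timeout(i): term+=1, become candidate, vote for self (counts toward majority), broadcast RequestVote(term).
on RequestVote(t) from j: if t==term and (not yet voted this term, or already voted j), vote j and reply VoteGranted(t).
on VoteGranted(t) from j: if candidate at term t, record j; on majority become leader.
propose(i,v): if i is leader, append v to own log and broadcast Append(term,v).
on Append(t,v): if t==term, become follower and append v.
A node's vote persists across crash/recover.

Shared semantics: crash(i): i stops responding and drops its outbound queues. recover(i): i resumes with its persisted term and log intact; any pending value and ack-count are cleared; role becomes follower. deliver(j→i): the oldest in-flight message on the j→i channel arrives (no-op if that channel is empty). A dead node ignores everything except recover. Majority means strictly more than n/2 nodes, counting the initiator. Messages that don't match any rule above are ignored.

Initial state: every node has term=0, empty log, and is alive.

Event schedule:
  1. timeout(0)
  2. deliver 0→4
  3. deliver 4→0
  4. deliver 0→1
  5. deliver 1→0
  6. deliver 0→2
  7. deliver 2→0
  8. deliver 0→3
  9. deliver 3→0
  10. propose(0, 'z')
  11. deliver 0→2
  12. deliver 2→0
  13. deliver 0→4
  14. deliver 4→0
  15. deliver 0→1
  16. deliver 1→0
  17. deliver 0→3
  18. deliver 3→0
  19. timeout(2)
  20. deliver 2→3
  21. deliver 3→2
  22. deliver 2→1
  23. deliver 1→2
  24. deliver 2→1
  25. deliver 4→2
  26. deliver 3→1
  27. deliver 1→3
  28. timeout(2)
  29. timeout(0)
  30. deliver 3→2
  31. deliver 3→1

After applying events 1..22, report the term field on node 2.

2

1. timeout(0):  <0:cand t1 ->
2. deliver 0→4:  <4:foll t1 ->
3. deliver 4→0:  nop
4. deliver 0→1:  <1:foll t1 ->
5. deliver 1→0:  <0:lead t1 ->
6. deliver 0→2:  <2:foll t1 ->
7. deliver 2→0:  nop
8. deliver 0→3:  <3:foll t1 ->
9. deliver 3→0:  nop
10. propose(0,'z'):  <0:lead t1 z>
11. deliver 0→2:  <2:foll t1 z>
12. deliver 2→0:  nop
13. deliver 0→4:  <4:foll t1 z>
14. deliver 4→0:  nop
15. deliver 0→1:  <1:foll t1 z>
16. deliver 1→0:  nop
17. deliver 0→3:  <3:foll t1 z>
18. deliver 3→0:  nop
19. timeout(2):  <2:cand t2 z>
20. deliver 2→3:  <3:foll t2 z>
21. deliver 3→2:  nop
22. deliver 2→1:  <1:foll t2 z>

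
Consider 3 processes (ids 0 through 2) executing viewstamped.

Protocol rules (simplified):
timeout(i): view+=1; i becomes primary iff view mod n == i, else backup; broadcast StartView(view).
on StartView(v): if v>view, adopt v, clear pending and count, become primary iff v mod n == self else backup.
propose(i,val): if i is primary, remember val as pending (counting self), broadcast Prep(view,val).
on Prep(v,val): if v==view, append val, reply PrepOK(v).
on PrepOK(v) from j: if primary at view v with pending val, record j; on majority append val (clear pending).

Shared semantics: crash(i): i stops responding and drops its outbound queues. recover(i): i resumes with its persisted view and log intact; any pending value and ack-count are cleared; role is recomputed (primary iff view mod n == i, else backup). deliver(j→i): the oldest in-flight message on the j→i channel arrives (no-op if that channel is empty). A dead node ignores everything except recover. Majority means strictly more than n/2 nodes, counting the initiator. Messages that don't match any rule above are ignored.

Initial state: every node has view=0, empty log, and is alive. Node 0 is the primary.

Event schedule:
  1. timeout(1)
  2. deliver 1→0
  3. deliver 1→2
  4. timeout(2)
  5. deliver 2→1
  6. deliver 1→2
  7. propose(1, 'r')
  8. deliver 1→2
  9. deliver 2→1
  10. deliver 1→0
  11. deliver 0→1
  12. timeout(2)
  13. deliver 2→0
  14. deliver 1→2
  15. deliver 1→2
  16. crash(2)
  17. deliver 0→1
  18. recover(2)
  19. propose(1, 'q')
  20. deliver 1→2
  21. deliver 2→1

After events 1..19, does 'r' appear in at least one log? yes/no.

no

1. timeout(1):  <1:prim v1 ->
2. deliver 1→0:  <0:back v1 ->
3. deliver 1→2:  <2:back v1 ->
4. timeout(2):  <2:prim v2 ->
5. deliver 2→1:  <1:back v2 ->
6. deliver 1→2:  nop
7. propose(1,'r'):  nop
8. deliver 1→2:  nop
9. deliver 2→1:  nop
10. deliver 1→0:  nop
11. deliver 0→1:  nop
12. timeout(2):  <2:back v3 ->
13. deliver 2→0:  <0:back v2 ->
14. deliver 1→2:  nop
15. deliver 1→2:  nop
16. crash(2):  <2:✗back v3 ->
17. deliver 0→1:  nop
18. recover(2):  <2:back v3 ->
19. propose(1,'q'):  nop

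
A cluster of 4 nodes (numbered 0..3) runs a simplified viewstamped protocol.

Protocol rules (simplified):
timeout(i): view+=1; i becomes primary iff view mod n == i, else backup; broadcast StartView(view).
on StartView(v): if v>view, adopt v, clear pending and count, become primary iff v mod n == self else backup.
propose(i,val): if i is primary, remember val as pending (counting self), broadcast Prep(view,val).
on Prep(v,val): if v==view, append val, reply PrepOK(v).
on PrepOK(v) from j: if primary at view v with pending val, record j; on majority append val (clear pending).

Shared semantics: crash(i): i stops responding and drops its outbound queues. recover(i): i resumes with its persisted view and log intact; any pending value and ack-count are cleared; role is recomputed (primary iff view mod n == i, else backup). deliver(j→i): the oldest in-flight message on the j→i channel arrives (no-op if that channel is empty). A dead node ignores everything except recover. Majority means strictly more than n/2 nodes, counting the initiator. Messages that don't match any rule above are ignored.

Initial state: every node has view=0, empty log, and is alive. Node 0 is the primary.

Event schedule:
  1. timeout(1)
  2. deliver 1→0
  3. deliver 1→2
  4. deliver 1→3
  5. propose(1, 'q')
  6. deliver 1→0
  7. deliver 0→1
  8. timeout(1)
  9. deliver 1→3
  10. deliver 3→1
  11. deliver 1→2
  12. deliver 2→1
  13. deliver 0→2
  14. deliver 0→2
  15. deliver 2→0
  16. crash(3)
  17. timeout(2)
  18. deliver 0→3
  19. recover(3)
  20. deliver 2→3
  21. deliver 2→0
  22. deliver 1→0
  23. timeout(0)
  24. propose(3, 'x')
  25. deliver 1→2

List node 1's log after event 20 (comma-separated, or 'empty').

empty

e1 timeout(1): 1[prim,v=1,-]
e2 deliver 1→0: 0[back,v=1,-]
e3 deliver 1→2: 2[back,v=1,-]
e4 deliver 1→3: 3[back,v=1,-]
e5 propose(1,'q'): ·
e6 deliver 1→0: 0[back,v=1,q]
e7 deliver 0→1: ·
e8 timeout(1): 1[back,v=2,-]
e9 deliver 1→3: 3[back,v=1,q]
e10 deliver 3→1: ·
e11 deliver 1→2: 2[back,v=1,q]
e12 deliver 2→1: ·
e13 deliver 0→2: ·
e14 deliver 0→2: ·
e15 deliver 2→0: ·
e16 crash(3): 3[✗back,v=1,q]
e17 timeout(2): 2[prim,v=2,q]
e18 deliver 0→3: ·
e19 recover(3): 3[back,v=1,q]
e20 deliver 2→3: 3[back,v=2,q]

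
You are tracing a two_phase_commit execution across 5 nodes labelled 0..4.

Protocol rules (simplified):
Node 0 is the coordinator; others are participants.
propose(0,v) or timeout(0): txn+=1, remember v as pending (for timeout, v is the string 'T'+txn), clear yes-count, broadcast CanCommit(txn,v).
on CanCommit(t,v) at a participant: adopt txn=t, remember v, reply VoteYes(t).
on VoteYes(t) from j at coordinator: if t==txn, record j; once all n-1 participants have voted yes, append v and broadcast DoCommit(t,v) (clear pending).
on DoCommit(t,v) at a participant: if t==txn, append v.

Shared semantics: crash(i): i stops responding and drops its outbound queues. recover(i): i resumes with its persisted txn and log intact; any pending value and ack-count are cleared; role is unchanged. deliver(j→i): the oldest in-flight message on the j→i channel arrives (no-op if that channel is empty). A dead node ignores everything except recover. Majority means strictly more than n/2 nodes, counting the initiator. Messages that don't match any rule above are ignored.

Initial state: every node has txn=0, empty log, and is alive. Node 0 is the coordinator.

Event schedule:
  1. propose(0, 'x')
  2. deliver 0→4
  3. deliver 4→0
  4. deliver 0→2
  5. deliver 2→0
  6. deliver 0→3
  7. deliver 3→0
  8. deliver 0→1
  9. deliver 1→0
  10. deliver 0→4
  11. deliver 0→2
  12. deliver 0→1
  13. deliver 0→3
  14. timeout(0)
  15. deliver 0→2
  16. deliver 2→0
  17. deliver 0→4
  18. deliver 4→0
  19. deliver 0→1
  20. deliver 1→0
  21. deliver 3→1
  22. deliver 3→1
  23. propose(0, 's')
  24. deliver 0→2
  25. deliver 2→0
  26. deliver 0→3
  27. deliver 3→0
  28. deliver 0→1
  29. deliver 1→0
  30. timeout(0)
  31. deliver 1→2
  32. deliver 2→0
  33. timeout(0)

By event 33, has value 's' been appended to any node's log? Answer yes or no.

e1 propose(0,'x'): 0[coor,t=1,-]
e2 deliver 0→4: 4[part,t=1,-]
e3 deliver 4→0: ·
e4 deliver 0→2: 2[part,t=1,-]
e5 deliver 2→0: ·
e6 deliver 0→3: 3[part,t=1,-]
e7 deliver 3→0: ·
e8 deliver 0→1: 1[part,t=1,-]
e9 deliver 1→0: 0[coor,t=1,x]
e10 deliver 0→4: 4[part,t=1,x]
e11 deliver 0→2: 2[part,t=1,x]
e12 deliver 0→1: 1[part,t=1,x]
e13 deliver 0→3: 3[part,t=1,x]
e14 timeout(0): 0[coor,t=2,x]
e15 deliver 0→2: 2[part,t=2,x]
e16 deliver 2→0: ·
e17 deliver 0→4: 4[part,t=2,x]
e18 deliver 4→0: ·
e19 deliver 0→1: 1[part,t=2,x]
e20 deliver 1→0: ·
e21 deliver 3→1: ·
e22 deliver 3→1: ·
e23 propose(0,'s'): 0[coor,t=3,x]
e24 deliver 0→2: 2[part,t=3,x]
e25 deliver 2→0: ·
e26 deliver 0→3: 3[part,t=2,x]
e27 deliver 3→0: ·
e28 deliver 0→1: 1[part,t=3,x]
e29 deliver 1→0: ·
e30 timeout(0): 0[coor,t=4,x]
e31 deliver 1→2: ·
e32 deliver 2→0: ·
e33 timeout(0): 0[coor,t=5,x]

no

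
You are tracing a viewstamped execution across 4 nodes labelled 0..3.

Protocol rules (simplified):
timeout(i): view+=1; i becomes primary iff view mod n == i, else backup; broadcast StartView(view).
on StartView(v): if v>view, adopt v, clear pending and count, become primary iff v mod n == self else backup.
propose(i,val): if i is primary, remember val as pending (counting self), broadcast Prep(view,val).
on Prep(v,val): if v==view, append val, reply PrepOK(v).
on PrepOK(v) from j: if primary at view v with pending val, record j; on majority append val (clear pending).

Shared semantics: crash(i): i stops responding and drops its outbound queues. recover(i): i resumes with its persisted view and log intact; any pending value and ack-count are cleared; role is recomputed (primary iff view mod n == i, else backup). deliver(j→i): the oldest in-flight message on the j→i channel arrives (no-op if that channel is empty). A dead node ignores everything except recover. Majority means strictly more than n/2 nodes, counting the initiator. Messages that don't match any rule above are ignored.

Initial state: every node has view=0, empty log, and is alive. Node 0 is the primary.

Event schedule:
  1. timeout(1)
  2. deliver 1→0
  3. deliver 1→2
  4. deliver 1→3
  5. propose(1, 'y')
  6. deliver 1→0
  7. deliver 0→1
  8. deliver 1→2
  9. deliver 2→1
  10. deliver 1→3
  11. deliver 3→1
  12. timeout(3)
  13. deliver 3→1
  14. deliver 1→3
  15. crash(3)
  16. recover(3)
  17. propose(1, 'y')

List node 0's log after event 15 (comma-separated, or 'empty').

[1] timeout(1) → N1(prim v1 [-])
[2] deliver 1→0 → N0(back v1 [-])
[3] deliver 1→2 → N2(back v1 [-])
[4] deliver 1→3 → N3(back v1 [-])
[5] propose(1,'y') → ∅
[6] deliver 1→0 → N0(back v1 [y])
[7] deliver 0→1 → ∅
[8] deliver 1→2 → N2(back v1 [y])
[9] deliver 2→1 → N1(prim v1 [y])
[10] deliver 1→3 → N3(back v1 [y])
[11] deliver 3→1 → ∅
[12] timeout(3) → N3(back v2 [y])
[13] deliver 3→1 → N1(back v2 [y])
[14] deliver 1→3 → ∅
[15] crash(3) → N3(✗back v2 [y])

y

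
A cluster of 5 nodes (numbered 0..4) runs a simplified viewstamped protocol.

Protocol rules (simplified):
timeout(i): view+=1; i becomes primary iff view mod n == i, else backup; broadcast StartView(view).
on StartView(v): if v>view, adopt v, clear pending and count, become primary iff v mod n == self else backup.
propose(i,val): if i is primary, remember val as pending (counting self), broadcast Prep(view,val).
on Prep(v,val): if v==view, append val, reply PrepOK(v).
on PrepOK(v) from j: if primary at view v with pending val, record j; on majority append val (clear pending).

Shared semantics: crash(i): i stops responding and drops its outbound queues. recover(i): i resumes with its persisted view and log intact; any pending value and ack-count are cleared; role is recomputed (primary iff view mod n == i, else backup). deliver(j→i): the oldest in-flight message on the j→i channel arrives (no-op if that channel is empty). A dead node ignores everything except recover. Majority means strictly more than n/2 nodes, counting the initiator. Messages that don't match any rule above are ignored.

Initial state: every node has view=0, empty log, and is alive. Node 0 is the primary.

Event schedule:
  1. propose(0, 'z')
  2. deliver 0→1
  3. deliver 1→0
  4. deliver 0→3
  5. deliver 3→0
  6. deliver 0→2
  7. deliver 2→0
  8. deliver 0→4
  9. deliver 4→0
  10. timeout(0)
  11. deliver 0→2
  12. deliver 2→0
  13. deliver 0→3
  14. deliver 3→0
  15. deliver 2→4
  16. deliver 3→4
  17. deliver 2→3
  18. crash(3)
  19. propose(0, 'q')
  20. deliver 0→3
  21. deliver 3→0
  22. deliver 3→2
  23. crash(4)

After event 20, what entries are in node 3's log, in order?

z

1. propose(0,'z'):  nop
2. deliver 0→1:  <1:back v0 z>
3. deliver 1→0:  nop
4. deliver 0→3:  <3:back v0 z>
5. deliver 3→0:  <0:prim v0 z>
6. deliver 0→2:  <2:back v0 z>
7. deliver 2→0:  nop
8. deliver 0→4:  <4:back v0 z>
9. deliver 4→0:  nop
10. timeout(0):  <0:back v1 z>
11. deliver 0→2:  <2:back v1 z>
12. deliver 2→0:  nop
13. deliver 0→3:  <3:back v1 z>
14. deliver 3→0:  nop
15. deliver 2→4:  nop
16. deliver 3→4:  nop
17. deliver 2→3:  nop
18. crash(3):  <3:✗back v1 z>
19. propose(0,'q'):  nop
20. deliver 0→3:  nop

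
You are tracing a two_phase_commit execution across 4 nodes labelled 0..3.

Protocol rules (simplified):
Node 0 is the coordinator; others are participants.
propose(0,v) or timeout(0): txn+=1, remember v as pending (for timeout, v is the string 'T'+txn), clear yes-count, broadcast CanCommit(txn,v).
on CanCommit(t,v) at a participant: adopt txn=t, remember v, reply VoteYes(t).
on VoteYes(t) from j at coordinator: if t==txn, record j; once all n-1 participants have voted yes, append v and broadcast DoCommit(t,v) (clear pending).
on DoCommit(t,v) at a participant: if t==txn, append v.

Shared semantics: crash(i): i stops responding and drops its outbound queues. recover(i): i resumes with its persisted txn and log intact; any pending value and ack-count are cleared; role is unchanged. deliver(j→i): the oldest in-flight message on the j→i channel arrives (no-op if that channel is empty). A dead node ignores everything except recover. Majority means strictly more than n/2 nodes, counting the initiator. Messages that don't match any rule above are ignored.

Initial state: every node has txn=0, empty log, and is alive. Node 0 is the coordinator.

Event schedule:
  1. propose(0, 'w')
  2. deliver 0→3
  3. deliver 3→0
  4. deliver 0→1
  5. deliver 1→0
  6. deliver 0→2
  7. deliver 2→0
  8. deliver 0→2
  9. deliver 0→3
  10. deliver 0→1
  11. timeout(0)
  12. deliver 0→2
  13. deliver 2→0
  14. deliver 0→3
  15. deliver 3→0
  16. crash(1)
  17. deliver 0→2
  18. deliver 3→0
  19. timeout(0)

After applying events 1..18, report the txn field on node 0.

step 1 propose(0,'w'): 0={coor,t=1,log=-}
step 2 deliver 0→3: 3={part,t=1,log=-}
step 3 deliver 3→0: —
step 4 deliver 0→1: 1={part,t=1,log=-}
step 5 deliver 1→0: —
step 6 deliver 0→2: 2={part,t=1,log=-}
step 7 deliver 2→0: 0={coor,t=1,log=w}
step 8 deliver 0→2: 2={part,t=1,log=w}
step 9 deliver 0→3: 3={part,t=1,log=w}
step 10 deliver 0→1: 1={part,t=1,log=w}
step 11 timeout(0): 0={coor,t=2,log=w}
step 12 deliver 0→2: 2={part,t=2,log=w}
step 13 deliver 2→0: —
step 14 deliver 0→3: 3={part,t=2,log=w}
step 15 deliver 3→0: —
step 16 crash(1): 1={✗part,t=1,log=w}
step 17 deliver 0→2: —
step 18 deliver 3→0: —

2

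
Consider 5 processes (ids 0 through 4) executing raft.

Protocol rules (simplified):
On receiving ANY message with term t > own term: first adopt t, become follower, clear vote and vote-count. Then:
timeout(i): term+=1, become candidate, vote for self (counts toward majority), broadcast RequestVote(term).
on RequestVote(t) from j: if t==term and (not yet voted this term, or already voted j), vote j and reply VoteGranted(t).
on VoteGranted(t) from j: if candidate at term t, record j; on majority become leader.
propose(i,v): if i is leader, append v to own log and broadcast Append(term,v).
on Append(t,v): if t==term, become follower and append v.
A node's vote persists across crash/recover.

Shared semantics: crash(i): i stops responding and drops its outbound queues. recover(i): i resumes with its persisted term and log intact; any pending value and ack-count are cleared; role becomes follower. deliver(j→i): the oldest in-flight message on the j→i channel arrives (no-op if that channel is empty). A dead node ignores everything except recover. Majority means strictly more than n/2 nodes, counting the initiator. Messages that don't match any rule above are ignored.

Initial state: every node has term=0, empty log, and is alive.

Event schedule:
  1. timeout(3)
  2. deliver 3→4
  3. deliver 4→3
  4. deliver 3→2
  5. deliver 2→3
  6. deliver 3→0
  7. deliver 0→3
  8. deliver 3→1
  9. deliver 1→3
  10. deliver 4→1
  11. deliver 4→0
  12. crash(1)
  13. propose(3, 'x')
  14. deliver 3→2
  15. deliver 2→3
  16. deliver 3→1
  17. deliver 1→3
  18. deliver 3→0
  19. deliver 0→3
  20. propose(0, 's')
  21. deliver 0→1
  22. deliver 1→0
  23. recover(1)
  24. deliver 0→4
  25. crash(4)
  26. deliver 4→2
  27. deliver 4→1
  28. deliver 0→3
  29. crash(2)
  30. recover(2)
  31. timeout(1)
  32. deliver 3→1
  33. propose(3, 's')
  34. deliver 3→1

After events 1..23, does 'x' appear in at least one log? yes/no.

yes

e1 timeout(3): 3[cand,t=1,-]
e2 deliver 3→4: 4[foll,t=1,-]
e3 deliver 4→3: ·
e4 deliver 3→2: 2[foll,t=1,-]
e5 deliver 2→3: 3[lead,t=1,-]
e6 deliver 3→0: 0[foll,t=1,-]
e7 deliver 0→3: ·
e8 deliver 3→1: 1[foll,t=1,-]
e9 deliver 1→3: ·
e10 deliver 4→1: ·
e11 deliver 4→0: ·
e12 crash(1): 1[✗foll,t=1,-]
e13 propose(3,'x'): 3[lead,t=1,x]
e14 deliver 3→2: 2[foll,t=1,x]
e15 deliver 2→3: ·
e16 deliver 3→1: ·
e17 deliver 1→3: ·
e18 deliver 3→0: 0[foll,t=1,x]
e19 deliver 0→3: ·
e20 propose(0,'s'): ·
e21 deliver 0→1: ·
e22 deliver 1→0: ·
e23 recover(1): 1[foll,t=1,-]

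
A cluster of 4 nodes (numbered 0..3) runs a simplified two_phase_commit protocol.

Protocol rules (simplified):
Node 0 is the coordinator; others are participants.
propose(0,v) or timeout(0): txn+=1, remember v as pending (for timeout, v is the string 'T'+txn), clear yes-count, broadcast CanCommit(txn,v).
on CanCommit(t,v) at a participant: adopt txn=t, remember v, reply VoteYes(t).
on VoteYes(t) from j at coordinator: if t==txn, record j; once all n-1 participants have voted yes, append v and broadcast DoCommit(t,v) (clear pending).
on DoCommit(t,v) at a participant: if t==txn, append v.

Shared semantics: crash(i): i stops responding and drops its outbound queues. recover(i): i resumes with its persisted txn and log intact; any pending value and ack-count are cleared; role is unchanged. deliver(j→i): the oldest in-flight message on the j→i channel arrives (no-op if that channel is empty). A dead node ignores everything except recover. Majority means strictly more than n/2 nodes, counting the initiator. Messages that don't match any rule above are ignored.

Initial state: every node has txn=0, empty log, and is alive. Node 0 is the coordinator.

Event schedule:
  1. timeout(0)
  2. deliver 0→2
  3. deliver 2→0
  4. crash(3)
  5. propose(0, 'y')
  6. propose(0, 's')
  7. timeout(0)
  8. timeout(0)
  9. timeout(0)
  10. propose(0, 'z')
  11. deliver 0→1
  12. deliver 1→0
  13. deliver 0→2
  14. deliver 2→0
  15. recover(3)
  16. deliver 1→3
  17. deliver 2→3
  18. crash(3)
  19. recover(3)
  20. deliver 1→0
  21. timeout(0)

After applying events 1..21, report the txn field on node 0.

8

e1 timeout(0): 0[coor,t=1,-]
e2 deliver 0→2: 2[part,t=1,-]
e3 deliver 2→0: ·
e4 crash(3): 3[✗part,t=0,-]
e5 propose(0,'y'): 0[coor,t=2,-]
e6 propose(0,'s'): 0[coor,t=3,-]
e7 timeout(0): 0[coor,t=4,-]
e8 timeout(0): 0[coor,t=5,-]
e9 timeout(0): 0[coor,t=6,-]
e10 propose(0,'z'): 0[coor,t=7,-]
e11 deliver 0→1: 1[part,t=1,-]
e12 deliver 1→0: ·
e13 deliver 0→2: 2[part,t=2,-]
e14 deliver 2→0: ·
e15 recover(3): 3[part,t=0,-]
e16 deliver 1→3: ·
e17 deliver 2→3: ·
e18 crash(3): 3[✗part,t=0,-]
e19 recover(3): 3[part,t=0,-]
e20 deliver 1→0: ·
e21 timeout(0): 0[coor,t=8,-]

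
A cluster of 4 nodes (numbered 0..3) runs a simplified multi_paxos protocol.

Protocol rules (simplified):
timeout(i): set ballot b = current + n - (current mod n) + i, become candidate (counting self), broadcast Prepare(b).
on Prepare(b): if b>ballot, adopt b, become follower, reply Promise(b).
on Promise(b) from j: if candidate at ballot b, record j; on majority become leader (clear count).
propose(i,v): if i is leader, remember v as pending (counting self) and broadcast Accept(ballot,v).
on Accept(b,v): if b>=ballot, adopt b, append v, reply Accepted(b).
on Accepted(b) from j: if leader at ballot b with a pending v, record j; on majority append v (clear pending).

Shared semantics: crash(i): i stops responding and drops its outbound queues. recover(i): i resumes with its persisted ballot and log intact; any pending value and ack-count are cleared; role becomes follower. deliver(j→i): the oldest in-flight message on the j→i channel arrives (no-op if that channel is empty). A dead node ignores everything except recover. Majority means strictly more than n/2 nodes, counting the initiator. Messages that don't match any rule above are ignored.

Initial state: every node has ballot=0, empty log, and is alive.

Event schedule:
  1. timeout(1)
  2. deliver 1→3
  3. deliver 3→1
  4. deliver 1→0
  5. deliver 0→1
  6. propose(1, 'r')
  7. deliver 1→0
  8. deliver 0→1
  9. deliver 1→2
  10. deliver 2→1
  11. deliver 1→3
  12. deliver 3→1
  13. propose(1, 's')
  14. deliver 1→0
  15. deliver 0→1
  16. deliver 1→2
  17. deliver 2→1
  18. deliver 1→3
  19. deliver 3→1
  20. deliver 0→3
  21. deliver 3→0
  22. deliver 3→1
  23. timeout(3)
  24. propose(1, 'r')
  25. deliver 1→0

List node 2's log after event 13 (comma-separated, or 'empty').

[1] timeout(1) → N1(cand b5 [-])
[2] deliver 1→3 → N3(foll b5 [-])
[3] deliver 3→1 → ∅
[4] deliver 1→0 → N0(foll b5 [-])
[5] deliver 0→1 → N1(lead b5 [-])
[6] propose(1,'r') → ∅
[7] deliver 1→0 → N0(foll b5 [r])
[8] deliver 0→1 → ∅
[9] deliver 1→2 → N2(foll b5 [-])
[10] deliver 2→1 → ∅
[11] deliver 1→3 → N3(foll b5 [r])
[12] deliver 3→1 → N1(lead b5 [r])
[13] propose(1,'s') → ∅

empty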